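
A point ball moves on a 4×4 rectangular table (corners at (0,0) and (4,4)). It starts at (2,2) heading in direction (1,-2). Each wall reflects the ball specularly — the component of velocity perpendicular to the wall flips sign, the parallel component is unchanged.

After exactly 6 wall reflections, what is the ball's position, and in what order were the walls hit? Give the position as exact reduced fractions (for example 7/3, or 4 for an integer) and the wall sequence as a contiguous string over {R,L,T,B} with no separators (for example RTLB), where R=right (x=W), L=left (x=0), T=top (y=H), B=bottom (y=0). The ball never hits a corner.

Final position: (1,4)
Wall sequence: BRTBLT

1. t=1 → B at (3,0); v=(1,2)
2. t=1 → R at (4,2); v=(-1,2)
3. t=1 → T at (3,4); v=(-1,-2)
4. t=2 → B at (1,0); v=(-1,2)
5. t=1 → L at (0,2); v=(1,2)
6. t=1 → T at (1,4); v=(1,-2)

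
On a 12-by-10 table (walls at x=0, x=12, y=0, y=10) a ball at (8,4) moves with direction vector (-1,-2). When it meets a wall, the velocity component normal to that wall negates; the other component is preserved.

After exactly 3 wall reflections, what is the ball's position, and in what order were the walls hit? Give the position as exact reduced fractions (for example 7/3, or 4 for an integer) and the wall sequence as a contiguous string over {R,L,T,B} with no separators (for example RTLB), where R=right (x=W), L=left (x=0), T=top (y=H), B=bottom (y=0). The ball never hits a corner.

1. t=2 → B at (6,0); v=(-1,2)
2. t=5 → T at (1,10); v=(-1,-2)
3. t=1 → L at (0,8); v=(1,-2)

Final position: (0,8)
Wall sequence: BTL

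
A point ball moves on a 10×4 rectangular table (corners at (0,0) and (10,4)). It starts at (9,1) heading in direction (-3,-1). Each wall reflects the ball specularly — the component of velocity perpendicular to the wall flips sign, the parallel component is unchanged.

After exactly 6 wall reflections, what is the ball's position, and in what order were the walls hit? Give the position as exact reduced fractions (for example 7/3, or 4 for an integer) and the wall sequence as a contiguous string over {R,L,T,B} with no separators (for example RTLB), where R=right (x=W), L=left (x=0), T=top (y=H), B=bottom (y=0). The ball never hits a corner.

1. t=1 → B at (6,0); v=(-3,1)
2. t=2 → L at (0,2); v=(3,1)
3. t=2 → T at (6,4); v=(3,-1)
4. t=4/3 → R at (10,8/3); v=(-3,-1)
5. t=8/3 → B at (2,0); v=(-3,1)
6. t=2/3 → L at (0,2/3); v=(3,1)

Final position: (0,2/3)
Wall sequence: BLTRBL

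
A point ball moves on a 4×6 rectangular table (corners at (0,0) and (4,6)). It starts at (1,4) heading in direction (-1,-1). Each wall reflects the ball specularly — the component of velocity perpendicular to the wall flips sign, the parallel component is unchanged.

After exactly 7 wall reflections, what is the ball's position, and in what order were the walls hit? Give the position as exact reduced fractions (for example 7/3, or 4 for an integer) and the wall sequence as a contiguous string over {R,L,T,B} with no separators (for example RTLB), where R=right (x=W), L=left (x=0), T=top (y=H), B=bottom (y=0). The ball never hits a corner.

Final position: (1,0)
Wall sequence: LBRLTRB

1. t=1 → L at (0,3); v=(1,-1)
2. t=3 → B at (3,0); v=(1,1)
3. t=1 → R at (4,1); v=(-1,1)
4. t=4 → L at (0,5); v=(1,1)
5. t=1 → T at (1,6); v=(1,-1)
6. t=3 → R at (4,3); v=(-1,-1)
7. t=3 → B at (1,0); v=(-1,1)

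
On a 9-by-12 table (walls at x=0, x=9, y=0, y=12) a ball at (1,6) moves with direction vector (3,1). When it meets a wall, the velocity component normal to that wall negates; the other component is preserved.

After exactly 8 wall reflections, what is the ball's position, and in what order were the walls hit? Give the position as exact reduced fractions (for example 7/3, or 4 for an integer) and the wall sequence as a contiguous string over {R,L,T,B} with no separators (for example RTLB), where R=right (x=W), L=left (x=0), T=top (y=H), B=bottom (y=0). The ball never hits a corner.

Final position: (1,0)
Wall sequence: RLTRLRLB

1. t=8/3 → R at (9,26/3); v=(-3,1)
2. t=3 → L at (0,35/3); v=(3,1)
3. t=1/3 → T at (1,12); v=(3,-1)
4. t=8/3 → R at (9,28/3); v=(-3,-1)
5. t=3 → L at (0,19/3); v=(3,-1)
6. t=3 → R at (9,10/3); v=(-3,-1)
7. t=3 → L at (0,1/3); v=(3,-1)
8. t=1/3 → B at (1,0); v=(3,1)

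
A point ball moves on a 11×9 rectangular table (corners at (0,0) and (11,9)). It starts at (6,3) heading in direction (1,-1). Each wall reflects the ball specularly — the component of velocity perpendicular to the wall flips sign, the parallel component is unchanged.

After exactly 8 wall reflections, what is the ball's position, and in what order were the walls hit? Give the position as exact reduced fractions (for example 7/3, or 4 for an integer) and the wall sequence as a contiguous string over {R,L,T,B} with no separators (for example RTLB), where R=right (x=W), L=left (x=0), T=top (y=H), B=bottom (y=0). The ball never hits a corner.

1. t=3 → B at (9,0); v=(1,1)
2. t=2 → R at (11,2); v=(-1,1)
3. t=7 → T at (4,9); v=(-1,-1)
4. t=4 → L at (0,5); v=(1,-1)
5. t=5 → B at (5,0); v=(1,1)
6. t=6 → R at (11,6); v=(-1,1)
7. t=3 → T at (8,9); v=(-1,-1)
8. t=8 → L at (0,1); v=(1,-1)

Final position: (0,1)
Wall sequence: BRTLBRTL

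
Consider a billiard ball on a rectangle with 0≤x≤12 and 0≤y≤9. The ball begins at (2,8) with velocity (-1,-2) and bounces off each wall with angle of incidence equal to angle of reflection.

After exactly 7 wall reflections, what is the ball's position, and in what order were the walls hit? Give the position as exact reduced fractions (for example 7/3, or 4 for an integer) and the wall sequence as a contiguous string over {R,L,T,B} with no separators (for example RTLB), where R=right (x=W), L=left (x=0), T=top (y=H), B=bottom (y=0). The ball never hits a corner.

Final position: (4,0)
Wall sequence: LBTBRTB

1. t=2 → L at (0,4); v=(1,-2)
2. t=2 → B at (2,0); v=(1,2)
3. t=9/2 → T at (13/2,9); v=(1,-2)
4. t=9/2 → B at (11,0); v=(1,2)
5. t=1 → R at (12,2); v=(-1,2)
6. t=7/2 → T at (17/2,9); v=(-1,-2)
7. t=9/2 → B at (4,0); v=(-1,2)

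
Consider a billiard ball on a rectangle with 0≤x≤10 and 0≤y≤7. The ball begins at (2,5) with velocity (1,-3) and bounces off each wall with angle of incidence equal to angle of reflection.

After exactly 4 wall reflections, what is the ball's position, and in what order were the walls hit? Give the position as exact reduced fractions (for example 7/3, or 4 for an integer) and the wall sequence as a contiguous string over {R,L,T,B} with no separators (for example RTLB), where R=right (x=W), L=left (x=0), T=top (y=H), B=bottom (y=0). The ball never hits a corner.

1. t=5/3 → B at (11/3,0); v=(1,3)
2. t=7/3 → T at (6,7); v=(1,-3)
3. t=7/3 → B at (25/3,0); v=(1,3)
4. t=5/3 → R at (10,5); v=(-1,3)

Final position: (10,5)
Wall sequence: BTBR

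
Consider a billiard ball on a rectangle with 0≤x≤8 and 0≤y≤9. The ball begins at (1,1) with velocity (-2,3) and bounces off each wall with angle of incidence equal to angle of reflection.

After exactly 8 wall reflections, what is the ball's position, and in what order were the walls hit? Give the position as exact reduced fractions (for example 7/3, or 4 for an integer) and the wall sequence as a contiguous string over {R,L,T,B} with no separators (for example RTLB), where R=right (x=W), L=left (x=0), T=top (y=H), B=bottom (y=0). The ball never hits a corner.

1. t=1/2 → L at (0,5/2); v=(2,3)
2. t=13/6 → T at (13/3,9); v=(2,-3)
3. t=11/6 → R at (8,7/2); v=(-2,-3)
4. t=7/6 → B at (17/3,0); v=(-2,3)
5. t=17/6 → L at (0,17/2); v=(2,3)
6. t=1/6 → T at (1/3,9); v=(2,-3)
7. t=3 → B at (19/3,0); v=(2,3)
8. t=5/6 → R at (8,5/2); v=(-2,3)

Final position: (8,5/2)
Wall sequence: LTRBLTBR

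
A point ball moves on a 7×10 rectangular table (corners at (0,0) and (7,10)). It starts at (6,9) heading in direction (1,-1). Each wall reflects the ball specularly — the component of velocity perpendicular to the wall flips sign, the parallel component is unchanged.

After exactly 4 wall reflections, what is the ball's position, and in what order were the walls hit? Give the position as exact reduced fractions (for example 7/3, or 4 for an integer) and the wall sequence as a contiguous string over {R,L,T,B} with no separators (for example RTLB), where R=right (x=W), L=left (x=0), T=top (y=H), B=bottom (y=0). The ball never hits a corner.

1. t=1 → R at (7,8); v=(-1,-1)
2. t=7 → L at (0,1); v=(1,-1)
3. t=1 → B at (1,0); v=(1,1)
4. t=6 → R at (7,6); v=(-1,1)

Final position: (7,6)
Wall sequence: RLBR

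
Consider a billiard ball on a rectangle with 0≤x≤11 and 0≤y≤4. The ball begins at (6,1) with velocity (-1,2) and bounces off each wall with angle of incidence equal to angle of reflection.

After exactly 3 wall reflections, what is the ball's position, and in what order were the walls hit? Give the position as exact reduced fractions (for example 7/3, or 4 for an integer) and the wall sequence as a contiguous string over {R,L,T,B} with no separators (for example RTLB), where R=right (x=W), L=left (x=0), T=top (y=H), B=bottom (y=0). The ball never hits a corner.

Final position: (1/2,4)
Wall sequence: TBT

1. t=3/2 → T at (9/2,4); v=(-1,-2)
2. t=2 → B at (5/2,0); v=(-1,2)
3. t=2 → T at (1/2,4); v=(-1,-2)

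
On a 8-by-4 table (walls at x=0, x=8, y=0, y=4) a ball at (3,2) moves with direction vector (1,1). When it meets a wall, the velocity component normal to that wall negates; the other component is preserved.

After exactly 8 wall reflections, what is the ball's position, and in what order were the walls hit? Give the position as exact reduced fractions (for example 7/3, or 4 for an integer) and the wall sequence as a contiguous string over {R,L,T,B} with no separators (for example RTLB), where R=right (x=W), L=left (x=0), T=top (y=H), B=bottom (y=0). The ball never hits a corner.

Final position: (8,1)
Wall sequence: TRBTLBTR

1. t=2 → T at (5,4); v=(1,-1)
2. t=3 → R at (8,1); v=(-1,-1)
3. t=1 → B at (7,0); v=(-1,1)
4. t=4 → T at (3,4); v=(-1,-1)
5. t=3 → L at (0,1); v=(1,-1)
6. t=1 → B at (1,0); v=(1,1)
7. t=4 → T at (5,4); v=(1,-1)
8. t=3 → R at (8,1); v=(-1,-1)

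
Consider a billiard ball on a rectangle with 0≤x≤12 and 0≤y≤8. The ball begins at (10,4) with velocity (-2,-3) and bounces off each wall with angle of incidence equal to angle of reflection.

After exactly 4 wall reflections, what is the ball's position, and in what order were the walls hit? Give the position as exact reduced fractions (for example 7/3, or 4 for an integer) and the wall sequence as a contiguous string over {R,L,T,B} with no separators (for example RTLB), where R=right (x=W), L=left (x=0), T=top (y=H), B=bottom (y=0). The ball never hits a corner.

1. t=4/3 → B at (22/3,0); v=(-2,3)
2. t=8/3 → T at (2,8); v=(-2,-3)
3. t=1 → L at (0,5); v=(2,-3)
4. t=5/3 → B at (10/3,0); v=(2,3)

Final position: (10/3,0)
Wall sequence: BTLB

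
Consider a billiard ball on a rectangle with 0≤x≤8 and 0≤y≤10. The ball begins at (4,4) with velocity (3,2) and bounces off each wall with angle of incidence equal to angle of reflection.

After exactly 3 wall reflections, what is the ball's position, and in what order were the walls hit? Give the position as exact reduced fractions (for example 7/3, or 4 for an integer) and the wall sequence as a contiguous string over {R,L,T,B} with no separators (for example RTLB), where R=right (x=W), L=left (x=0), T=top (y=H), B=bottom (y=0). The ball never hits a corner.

Final position: (0,8)
Wall sequence: RTL

1. t=4/3 → R at (8,20/3); v=(-3,2)
2. t=5/3 → T at (3,10); v=(-3,-2)
3. t=1 → L at (0,8); v=(3,-2)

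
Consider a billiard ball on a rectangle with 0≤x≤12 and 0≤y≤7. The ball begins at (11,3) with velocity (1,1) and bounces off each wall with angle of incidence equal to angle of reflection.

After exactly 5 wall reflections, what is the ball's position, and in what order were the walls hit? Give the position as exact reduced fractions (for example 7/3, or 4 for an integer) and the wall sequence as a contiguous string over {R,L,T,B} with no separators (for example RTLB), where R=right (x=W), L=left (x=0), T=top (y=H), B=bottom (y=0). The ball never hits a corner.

Final position: (5,7)
Wall sequence: RTBLT

1. t=1 → R at (12,4); v=(-1,1)
2. t=3 → T at (9,7); v=(-1,-1)
3. t=7 → B at (2,0); v=(-1,1)
4. t=2 → L at (0,2); v=(1,1)
5. t=5 → T at (5,7); v=(1,-1)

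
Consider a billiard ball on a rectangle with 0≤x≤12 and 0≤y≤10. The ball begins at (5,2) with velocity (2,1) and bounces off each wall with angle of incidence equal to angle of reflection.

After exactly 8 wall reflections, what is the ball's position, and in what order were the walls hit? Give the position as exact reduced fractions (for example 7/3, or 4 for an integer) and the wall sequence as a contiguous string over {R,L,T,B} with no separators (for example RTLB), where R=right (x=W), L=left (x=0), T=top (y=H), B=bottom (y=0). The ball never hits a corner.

1. t=7/2 → R at (12,11/2); v=(-2,1)
2. t=9/2 → T at (3,10); v=(-2,-1)
3. t=3/2 → L at (0,17/2); v=(2,-1)
4. t=6 → R at (12,5/2); v=(-2,-1)
5. t=5/2 → B at (7,0); v=(-2,1)
6. t=7/2 → L at (0,7/2); v=(2,1)
7. t=6 → R at (12,19/2); v=(-2,1)
8. t=1/2 → T at (11,10); v=(-2,-1)

Final position: (11,10)
Wall sequence: RTLRBLRT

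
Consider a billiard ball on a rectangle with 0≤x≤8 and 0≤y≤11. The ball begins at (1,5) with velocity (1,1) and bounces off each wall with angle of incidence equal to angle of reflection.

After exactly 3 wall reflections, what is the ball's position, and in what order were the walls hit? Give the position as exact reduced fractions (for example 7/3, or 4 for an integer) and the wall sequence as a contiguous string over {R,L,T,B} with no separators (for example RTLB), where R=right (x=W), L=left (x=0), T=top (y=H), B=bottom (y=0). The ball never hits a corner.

Final position: (0,2)
Wall sequence: TRL

1. t=6 → T at (7,11); v=(1,-1)
2. t=1 → R at (8,10); v=(-1,-1)
3. t=8 → L at (0,2); v=(1,-1)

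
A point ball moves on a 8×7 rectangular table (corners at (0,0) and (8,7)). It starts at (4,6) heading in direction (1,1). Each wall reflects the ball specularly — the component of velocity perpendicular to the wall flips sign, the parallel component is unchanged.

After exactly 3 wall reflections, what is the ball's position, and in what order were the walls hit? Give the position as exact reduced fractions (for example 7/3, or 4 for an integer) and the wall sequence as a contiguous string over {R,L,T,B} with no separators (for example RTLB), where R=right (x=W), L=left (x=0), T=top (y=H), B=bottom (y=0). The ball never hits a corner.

1. t=1 → T at (5,7); v=(1,-1)
2. t=3 → R at (8,4); v=(-1,-1)
3. t=4 → B at (4,0); v=(-1,1)

Final position: (4,0)
Wall sequence: TRB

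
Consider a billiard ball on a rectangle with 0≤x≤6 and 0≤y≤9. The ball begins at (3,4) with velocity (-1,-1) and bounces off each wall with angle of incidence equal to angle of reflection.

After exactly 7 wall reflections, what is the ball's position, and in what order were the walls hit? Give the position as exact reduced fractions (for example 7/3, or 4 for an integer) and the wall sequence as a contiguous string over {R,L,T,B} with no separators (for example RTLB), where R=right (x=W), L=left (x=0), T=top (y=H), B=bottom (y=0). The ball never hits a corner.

Final position: (5,0)
Wall sequence: LBRTLRB

1. t=3 → L at (0,1); v=(1,-1)
2. t=1 → B at (1,0); v=(1,1)
3. t=5 → R at (6,5); v=(-1,1)
4. t=4 → T at (2,9); v=(-1,-1)
5. t=2 → L at (0,7); v=(1,-1)
6. t=6 → R at (6,1); v=(-1,-1)
7. t=1 → B at (5,0); v=(-1,1)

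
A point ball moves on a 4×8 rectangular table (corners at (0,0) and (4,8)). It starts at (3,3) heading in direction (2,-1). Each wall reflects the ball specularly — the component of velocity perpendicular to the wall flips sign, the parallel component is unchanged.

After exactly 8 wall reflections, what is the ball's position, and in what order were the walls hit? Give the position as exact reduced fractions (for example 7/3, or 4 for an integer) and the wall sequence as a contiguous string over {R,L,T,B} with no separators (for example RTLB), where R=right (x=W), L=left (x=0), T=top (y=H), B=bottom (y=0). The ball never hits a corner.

Final position: (1,8)
Wall sequence: RLBRLRLT

1. t=1/2 → R at (4,5/2); v=(-2,-1)
2. t=2 → L at (0,1/2); v=(2,-1)
3. t=1/2 → B at (1,0); v=(2,1)
4. t=3/2 → R at (4,3/2); v=(-2,1)
5. t=2 → L at (0,7/2); v=(2,1)
6. t=2 → R at (4,11/2); v=(-2,1)
7. t=2 → L at (0,15/2); v=(2,1)
8. t=1/2 → T at (1,8); v=(2,-1)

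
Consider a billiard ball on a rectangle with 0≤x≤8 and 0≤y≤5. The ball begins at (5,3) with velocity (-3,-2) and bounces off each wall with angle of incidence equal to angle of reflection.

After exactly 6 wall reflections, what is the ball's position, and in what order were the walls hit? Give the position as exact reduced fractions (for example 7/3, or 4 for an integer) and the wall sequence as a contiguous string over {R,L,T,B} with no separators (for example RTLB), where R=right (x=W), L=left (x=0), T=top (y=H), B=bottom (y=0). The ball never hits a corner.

Final position: (0,1)
Wall sequence: BLTRBL

1. t=3/2 → B at (1/2,0); v=(-3,2)
2. t=1/6 → L at (0,1/3); v=(3,2)
3. t=7/3 → T at (7,5); v=(3,-2)
4. t=1/3 → R at (8,13/3); v=(-3,-2)
5. t=13/6 → B at (3/2,0); v=(-3,2)
6. t=1/2 → L at (0,1); v=(3,2)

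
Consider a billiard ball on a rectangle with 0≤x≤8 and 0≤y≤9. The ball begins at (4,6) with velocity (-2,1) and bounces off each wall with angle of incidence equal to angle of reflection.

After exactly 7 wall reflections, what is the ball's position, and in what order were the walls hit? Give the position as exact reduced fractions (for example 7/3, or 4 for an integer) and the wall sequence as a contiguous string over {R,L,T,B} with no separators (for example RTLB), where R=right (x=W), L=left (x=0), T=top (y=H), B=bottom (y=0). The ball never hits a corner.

1. t=2 → L at (0,8); v=(2,1)
2. t=1 → T at (2,9); v=(2,-1)
3. t=3 → R at (8,6); v=(-2,-1)
4. t=4 → L at (0,2); v=(2,-1)
5. t=2 → B at (4,0); v=(2,1)
6. t=2 → R at (8,2); v=(-2,1)
7. t=4 → L at (0,6); v=(2,1)

Final position: (0,6)
Wall sequence: LTRLBRL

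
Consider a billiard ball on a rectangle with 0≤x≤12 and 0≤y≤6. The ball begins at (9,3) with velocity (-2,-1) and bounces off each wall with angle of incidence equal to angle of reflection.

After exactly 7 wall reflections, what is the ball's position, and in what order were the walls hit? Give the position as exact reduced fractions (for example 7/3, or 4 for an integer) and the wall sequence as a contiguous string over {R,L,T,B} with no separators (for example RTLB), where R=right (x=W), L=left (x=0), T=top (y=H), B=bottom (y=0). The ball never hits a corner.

Final position: (9,6)
Wall sequence: BLTRBLT

1. t=3 → B at (3,0); v=(-2,1)
2. t=3/2 → L at (0,3/2); v=(2,1)
3. t=9/2 → T at (9,6); v=(2,-1)
4. t=3/2 → R at (12,9/2); v=(-2,-1)
5. t=9/2 → B at (3,0); v=(-2,1)
6. t=3/2 → L at (0,3/2); v=(2,1)
7. t=9/2 → T at (9,6); v=(2,-1)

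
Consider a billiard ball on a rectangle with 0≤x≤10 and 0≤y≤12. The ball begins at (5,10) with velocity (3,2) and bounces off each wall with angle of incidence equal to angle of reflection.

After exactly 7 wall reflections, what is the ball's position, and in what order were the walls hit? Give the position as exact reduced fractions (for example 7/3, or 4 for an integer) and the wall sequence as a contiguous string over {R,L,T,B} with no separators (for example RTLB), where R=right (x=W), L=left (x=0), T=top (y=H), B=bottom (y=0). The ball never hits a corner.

Final position: (4,12)
Wall sequence: TRLBRLT

1. t=1 → T at (8,12); v=(3,-2)
2. t=2/3 → R at (10,32/3); v=(-3,-2)
3. t=10/3 → L at (0,4); v=(3,-2)
4. t=2 → B at (6,0); v=(3,2)
5. t=4/3 → R at (10,8/3); v=(-3,2)
6. t=10/3 → L at (0,28/3); v=(3,2)
7. t=4/3 → T at (4,12); v=(3,-2)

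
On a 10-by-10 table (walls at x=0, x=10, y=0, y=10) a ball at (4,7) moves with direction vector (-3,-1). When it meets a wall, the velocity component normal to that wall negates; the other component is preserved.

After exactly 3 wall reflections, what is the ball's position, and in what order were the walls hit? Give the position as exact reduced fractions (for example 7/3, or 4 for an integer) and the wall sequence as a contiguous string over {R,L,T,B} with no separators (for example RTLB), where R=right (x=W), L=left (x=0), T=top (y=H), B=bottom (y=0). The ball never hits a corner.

1. t=4/3 → L at (0,17/3); v=(3,-1)
2. t=10/3 → R at (10,7/3); v=(-3,-1)
3. t=7/3 → B at (3,0); v=(-3,1)

Final position: (3,0)
Wall sequence: LRB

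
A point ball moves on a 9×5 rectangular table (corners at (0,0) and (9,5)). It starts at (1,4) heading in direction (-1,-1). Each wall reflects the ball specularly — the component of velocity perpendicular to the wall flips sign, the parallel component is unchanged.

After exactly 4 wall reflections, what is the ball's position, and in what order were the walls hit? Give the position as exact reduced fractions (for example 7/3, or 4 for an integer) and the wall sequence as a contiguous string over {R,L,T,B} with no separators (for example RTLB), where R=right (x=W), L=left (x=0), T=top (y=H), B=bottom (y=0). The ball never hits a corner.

Final position: (9,4)
Wall sequence: LBTR

1. t=1 → L at (0,3); v=(1,-1)
2. t=3 → B at (3,0); v=(1,1)
3. t=5 → T at (8,5); v=(1,-1)
4. t=1 → R at (9,4); v=(-1,-1)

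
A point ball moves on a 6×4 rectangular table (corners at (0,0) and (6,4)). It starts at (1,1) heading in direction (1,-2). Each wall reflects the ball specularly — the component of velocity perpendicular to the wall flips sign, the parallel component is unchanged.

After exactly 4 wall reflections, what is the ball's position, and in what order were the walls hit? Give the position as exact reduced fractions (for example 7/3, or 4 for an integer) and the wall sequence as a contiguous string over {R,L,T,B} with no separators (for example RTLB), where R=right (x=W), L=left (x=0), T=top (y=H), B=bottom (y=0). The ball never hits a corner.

1. t=1/2 → B at (3/2,0); v=(1,2)
2. t=2 → T at (7/2,4); v=(1,-2)
3. t=2 → B at (11/2,0); v=(1,2)
4. t=1/2 → R at (6,1); v=(-1,2)

Final position: (6,1)
Wall sequence: BTBR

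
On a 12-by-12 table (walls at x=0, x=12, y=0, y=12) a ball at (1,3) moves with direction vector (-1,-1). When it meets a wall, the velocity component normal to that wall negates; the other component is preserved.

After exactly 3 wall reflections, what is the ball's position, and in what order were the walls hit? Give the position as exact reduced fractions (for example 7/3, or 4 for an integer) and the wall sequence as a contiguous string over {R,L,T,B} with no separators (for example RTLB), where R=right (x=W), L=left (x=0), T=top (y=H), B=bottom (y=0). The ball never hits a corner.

Final position: (12,10)
Wall sequence: LBR

1. t=1 → L at (0,2); v=(1,-1)
2. t=2 → B at (2,0); v=(1,1)
3. t=10 → R at (12,10); v=(-1,1)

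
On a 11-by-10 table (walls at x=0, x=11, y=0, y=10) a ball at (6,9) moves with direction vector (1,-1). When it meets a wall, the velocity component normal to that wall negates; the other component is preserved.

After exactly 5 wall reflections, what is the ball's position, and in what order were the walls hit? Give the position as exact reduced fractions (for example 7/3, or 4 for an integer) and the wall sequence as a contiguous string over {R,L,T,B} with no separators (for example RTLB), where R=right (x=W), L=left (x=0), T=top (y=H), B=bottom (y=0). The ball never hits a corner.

Final position: (11,2)
Wall sequence: RBLTR

1. t=5 → R at (11,4); v=(-1,-1)
2. t=4 → B at (7,0); v=(-1,1)
3. t=7 → L at (0,7); v=(1,1)
4. t=3 → T at (3,10); v=(1,-1)
5. t=8 → R at (11,2); v=(-1,-1)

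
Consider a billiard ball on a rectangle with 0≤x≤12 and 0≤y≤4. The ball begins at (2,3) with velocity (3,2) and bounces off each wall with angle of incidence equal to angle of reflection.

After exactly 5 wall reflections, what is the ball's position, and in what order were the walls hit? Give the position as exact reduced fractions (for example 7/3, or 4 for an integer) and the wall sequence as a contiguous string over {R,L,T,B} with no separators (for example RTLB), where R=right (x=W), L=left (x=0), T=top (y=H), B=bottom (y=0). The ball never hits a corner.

1. t=1/2 → T at (7/2,4); v=(3,-2)
2. t=2 → B at (19/2,0); v=(3,2)
3. t=5/6 → R at (12,5/3); v=(-3,2)
4. t=7/6 → T at (17/2,4); v=(-3,-2)
5. t=2 → B at (5/2,0); v=(-3,2)

Final position: (5/2,0)
Wall sequence: TBRTB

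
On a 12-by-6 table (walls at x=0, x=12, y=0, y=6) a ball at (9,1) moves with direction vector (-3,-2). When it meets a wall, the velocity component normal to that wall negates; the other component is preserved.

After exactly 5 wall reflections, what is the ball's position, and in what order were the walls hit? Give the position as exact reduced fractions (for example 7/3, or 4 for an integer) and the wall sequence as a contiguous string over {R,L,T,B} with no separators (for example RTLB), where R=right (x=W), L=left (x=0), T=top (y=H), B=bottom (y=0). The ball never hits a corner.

1. t=1/2 → B at (15/2,0); v=(-3,2)
2. t=5/2 → L at (0,5); v=(3,2)
3. t=1/2 → T at (3/2,6); v=(3,-2)
4. t=3 → B at (21/2,0); v=(3,2)
5. t=1/2 → R at (12,1); v=(-3,2)

Final position: (12,1)
Wall sequence: BLTBR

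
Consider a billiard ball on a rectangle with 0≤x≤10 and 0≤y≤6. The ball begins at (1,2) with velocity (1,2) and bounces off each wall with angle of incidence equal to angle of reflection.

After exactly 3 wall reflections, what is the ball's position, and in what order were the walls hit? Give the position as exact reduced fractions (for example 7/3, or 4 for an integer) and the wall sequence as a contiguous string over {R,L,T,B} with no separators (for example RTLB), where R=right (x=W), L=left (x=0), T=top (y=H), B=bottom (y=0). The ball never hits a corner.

Final position: (9,6)
Wall sequence: TBT

1. t=2 → T at (3,6); v=(1,-2)
2. t=3 → B at (6,0); v=(1,2)
3. t=3 → T at (9,6); v=(1,-2)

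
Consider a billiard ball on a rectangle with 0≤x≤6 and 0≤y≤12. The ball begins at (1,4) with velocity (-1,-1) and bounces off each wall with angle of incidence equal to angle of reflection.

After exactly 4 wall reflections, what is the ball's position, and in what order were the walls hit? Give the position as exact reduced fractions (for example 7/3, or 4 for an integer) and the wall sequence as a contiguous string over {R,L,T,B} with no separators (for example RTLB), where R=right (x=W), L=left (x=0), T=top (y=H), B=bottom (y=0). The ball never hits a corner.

Final position: (0,9)
Wall sequence: LBRL

1. t=1 → L at (0,3); v=(1,-1)
2. t=3 → B at (3,0); v=(1,1)
3. t=3 → R at (6,3); v=(-1,1)
4. t=6 → L at (0,9); v=(1,1)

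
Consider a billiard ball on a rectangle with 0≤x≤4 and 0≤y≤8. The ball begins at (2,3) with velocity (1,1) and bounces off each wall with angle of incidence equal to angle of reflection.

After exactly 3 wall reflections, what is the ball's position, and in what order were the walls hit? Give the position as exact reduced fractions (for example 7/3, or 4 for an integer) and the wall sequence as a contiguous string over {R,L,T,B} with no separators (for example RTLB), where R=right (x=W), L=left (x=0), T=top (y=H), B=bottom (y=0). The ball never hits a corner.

Final position: (0,7)
Wall sequence: RTL

1. t=2 → R at (4,5); v=(-1,1)
2. t=3 → T at (1,8); v=(-1,-1)
3. t=1 → L at (0,7); v=(1,-1)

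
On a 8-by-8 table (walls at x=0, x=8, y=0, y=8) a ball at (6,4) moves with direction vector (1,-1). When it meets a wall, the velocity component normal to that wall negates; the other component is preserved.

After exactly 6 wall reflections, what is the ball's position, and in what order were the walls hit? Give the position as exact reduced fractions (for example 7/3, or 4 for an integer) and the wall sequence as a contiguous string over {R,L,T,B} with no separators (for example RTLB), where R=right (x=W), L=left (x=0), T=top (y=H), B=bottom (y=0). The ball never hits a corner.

1. t=2 → R at (8,2); v=(-1,-1)
2. t=2 → B at (6,0); v=(-1,1)
3. t=6 → L at (0,6); v=(1,1)
4. t=2 → T at (2,8); v=(1,-1)
5. t=6 → R at (8,2); v=(-1,-1)
6. t=2 → B at (6,0); v=(-1,1)

Final position: (6,0)
Wall sequence: RBLTRB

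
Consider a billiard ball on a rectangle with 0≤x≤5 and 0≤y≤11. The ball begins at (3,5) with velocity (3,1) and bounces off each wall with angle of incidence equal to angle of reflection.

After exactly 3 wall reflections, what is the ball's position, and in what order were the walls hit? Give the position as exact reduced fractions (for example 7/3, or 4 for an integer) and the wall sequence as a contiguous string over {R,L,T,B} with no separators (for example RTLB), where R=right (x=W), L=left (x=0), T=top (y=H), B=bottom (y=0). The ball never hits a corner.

1. t=2/3 → R at (5,17/3); v=(-3,1)
2. t=5/3 → L at (0,22/3); v=(3,1)
3. t=5/3 → R at (5,9); v=(-3,1)

Final position: (5,9)
Wall sequence: RLR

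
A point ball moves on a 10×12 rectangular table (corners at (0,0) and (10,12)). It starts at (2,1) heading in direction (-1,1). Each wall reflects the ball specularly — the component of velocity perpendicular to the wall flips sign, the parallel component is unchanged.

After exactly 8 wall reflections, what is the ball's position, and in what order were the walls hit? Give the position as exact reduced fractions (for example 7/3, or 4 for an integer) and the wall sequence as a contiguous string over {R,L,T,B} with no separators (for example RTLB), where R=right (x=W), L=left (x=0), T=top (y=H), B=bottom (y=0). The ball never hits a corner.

1. t=2 → L at (0,3); v=(1,1)
2. t=9 → T at (9,12); v=(1,-1)
3. t=1 → R at (10,11); v=(-1,-1)
4. t=10 → L at (0,1); v=(1,-1)
5. t=1 → B at (1,0); v=(1,1)
6. t=9 → R at (10,9); v=(-1,1)
7. t=3 → T at (7,12); v=(-1,-1)
8. t=7 → L at (0,5); v=(1,-1)

Final position: (0,5)
Wall sequence: LTRLBRTL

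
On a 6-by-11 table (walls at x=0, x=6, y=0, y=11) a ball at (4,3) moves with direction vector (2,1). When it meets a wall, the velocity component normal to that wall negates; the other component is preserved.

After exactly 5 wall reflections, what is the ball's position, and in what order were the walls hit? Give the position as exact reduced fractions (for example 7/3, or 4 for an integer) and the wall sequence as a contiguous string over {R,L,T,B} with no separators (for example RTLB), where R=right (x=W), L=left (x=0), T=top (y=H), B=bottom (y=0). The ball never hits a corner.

1. t=1 → R at (6,4); v=(-2,1)
2. t=3 → L at (0,7); v=(2,1)
3. t=3 → R at (6,10); v=(-2,1)
4. t=1 → T at (4,11); v=(-2,-1)
5. t=2 → L at (0,9); v=(2,-1)

Final position: (0,9)
Wall sequence: RLRTL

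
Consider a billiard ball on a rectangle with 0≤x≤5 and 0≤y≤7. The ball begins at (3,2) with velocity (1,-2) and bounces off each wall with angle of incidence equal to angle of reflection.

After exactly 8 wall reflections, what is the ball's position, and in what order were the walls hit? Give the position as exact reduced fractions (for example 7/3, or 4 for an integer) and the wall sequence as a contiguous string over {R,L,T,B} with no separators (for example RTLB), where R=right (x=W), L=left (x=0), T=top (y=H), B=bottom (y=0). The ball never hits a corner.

1. t=1 → B at (4,0); v=(1,2)
2. t=1 → R at (5,2); v=(-1,2)
3. t=5/2 → T at (5/2,7); v=(-1,-2)
4. t=5/2 → L at (0,2); v=(1,-2)
5. t=1 → B at (1,0); v=(1,2)
6. t=7/2 → T at (9/2,7); v=(1,-2)
7. t=1/2 → R at (5,6); v=(-1,-2)
8. t=3 → B at (2,0); v=(-1,2)

Final position: (2,0)
Wall sequence: BRTLBTRB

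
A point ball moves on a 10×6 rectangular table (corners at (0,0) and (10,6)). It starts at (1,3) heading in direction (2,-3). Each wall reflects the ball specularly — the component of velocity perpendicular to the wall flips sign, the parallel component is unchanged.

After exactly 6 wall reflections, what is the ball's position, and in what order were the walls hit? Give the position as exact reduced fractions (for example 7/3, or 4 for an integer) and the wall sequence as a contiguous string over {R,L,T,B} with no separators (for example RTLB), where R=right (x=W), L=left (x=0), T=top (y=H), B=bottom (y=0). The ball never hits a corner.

Final position: (1,0)
Wall sequence: BTRBTB

1. t=1 → B at (3,0); v=(2,3)
2. t=2 → T at (7,6); v=(2,-3)
3. t=3/2 → R at (10,3/2); v=(-2,-3)
4. t=1/2 → B at (9,0); v=(-2,3)
5. t=2 → T at (5,6); v=(-2,-3)
6. t=2 → B at (1,0); v=(-2,3)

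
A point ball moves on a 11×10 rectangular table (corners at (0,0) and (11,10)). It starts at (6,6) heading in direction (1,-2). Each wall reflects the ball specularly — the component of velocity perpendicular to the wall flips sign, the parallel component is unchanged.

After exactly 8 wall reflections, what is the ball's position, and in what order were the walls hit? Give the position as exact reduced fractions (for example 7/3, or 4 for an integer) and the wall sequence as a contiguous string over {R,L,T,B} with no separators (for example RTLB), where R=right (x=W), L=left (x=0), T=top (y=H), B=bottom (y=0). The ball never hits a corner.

1. t=3 → B at (9,0); v=(1,2)
2. t=2 → R at (11,4); v=(-1,2)
3. t=3 → T at (8,10); v=(-1,-2)
4. t=5 → B at (3,0); v=(-1,2)
5. t=3 → L at (0,6); v=(1,2)
6. t=2 → T at (2,10); v=(1,-2)
7. t=5 → B at (7,0); v=(1,2)
8. t=4 → R at (11,8); v=(-1,2)

Final position: (11,8)
Wall sequence: BRTBLTBR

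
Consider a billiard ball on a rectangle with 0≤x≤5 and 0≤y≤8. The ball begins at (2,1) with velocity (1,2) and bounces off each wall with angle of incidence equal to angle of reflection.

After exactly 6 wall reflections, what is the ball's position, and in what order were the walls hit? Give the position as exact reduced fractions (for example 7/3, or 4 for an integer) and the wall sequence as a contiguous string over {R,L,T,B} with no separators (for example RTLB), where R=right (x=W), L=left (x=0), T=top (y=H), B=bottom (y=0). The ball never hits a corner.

1. t=3 → R at (5,7); v=(-1,2)
2. t=1/2 → T at (9/2,8); v=(-1,-2)
3. t=4 → B at (1/2,0); v=(-1,2)
4. t=1/2 → L at (0,1); v=(1,2)
5. t=7/2 → T at (7/2,8); v=(1,-2)
6. t=3/2 → R at (5,5); v=(-1,-2)

Final position: (5,5)
Wall sequence: RTBLTR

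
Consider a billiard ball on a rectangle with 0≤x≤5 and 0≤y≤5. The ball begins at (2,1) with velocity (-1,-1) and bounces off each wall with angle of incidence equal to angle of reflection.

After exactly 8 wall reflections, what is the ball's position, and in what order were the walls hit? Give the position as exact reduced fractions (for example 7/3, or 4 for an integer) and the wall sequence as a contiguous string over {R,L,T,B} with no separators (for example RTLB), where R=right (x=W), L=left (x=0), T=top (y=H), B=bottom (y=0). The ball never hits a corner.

1. t=1 → B at (1,0); v=(-1,1)
2. t=1 → L at (0,1); v=(1,1)
3. t=4 → T at (4,5); v=(1,-1)
4. t=1 → R at (5,4); v=(-1,-1)
5. t=4 → B at (1,0); v=(-1,1)
6. t=1 → L at (0,1); v=(1,1)
7. t=4 → T at (4,5); v=(1,-1)
8. t=1 → R at (5,4); v=(-1,-1)

Final position: (5,4)
Wall sequence: BLTRBLTR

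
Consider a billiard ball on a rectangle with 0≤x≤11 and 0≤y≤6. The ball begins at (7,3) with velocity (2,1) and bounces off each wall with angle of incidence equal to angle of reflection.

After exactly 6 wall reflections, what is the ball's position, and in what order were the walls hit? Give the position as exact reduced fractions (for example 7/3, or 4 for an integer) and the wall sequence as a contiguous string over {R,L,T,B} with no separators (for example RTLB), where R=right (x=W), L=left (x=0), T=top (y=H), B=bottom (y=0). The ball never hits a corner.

1. t=2 → R at (11,5); v=(-2,1)
2. t=1 → T at (9,6); v=(-2,-1)
3. t=9/2 → L at (0,3/2); v=(2,-1)
4. t=3/2 → B at (3,0); v=(2,1)
5. t=4 → R at (11,4); v=(-2,1)
6. t=2 → T at (7,6); v=(-2,-1)

Final position: (7,6)
Wall sequence: RTLBRT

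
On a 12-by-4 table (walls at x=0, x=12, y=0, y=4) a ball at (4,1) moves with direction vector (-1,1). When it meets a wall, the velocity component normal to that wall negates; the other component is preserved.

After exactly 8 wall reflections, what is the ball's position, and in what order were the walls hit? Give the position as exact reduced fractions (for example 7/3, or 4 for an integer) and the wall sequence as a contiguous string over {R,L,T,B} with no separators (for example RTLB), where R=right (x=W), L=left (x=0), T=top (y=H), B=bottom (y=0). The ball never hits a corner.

1. t=3 → T at (1,4); v=(-1,-1)
2. t=1 → L at (0,3); v=(1,-1)
3. t=3 → B at (3,0); v=(1,1)
4. t=4 → T at (7,4); v=(1,-1)
5. t=4 → B at (11,0); v=(1,1)
6. t=1 → R at (12,1); v=(-1,1)
7. t=3 → T at (9,4); v=(-1,-1)
8. t=4 → B at (5,0); v=(-1,1)

Final position: (5,0)
Wall sequence: TLBTBRTB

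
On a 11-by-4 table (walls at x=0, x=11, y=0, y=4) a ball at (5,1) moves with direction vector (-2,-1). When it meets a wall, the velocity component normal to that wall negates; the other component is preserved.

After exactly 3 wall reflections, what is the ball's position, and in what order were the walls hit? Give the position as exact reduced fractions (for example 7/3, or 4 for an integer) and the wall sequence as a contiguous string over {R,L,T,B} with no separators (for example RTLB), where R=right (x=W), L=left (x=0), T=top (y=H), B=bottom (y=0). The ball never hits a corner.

1. t=1 → B at (3,0); v=(-2,1)
2. t=3/2 → L at (0,3/2); v=(2,1)
3. t=5/2 → T at (5,4); v=(2,-1)

Final position: (5,4)
Wall sequence: BLT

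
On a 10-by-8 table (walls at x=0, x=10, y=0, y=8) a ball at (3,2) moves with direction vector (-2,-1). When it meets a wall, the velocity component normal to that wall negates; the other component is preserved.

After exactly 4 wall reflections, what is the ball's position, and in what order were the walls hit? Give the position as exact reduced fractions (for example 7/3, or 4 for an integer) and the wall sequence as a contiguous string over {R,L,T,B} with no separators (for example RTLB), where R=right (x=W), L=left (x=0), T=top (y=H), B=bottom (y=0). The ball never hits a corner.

1. t=3/2 → L at (0,1/2); v=(2,-1)
2. t=1/2 → B at (1,0); v=(2,1)
3. t=9/2 → R at (10,9/2); v=(-2,1)
4. t=7/2 → T at (3,8); v=(-2,-1)

Final position: (3,8)
Wall sequence: LBRT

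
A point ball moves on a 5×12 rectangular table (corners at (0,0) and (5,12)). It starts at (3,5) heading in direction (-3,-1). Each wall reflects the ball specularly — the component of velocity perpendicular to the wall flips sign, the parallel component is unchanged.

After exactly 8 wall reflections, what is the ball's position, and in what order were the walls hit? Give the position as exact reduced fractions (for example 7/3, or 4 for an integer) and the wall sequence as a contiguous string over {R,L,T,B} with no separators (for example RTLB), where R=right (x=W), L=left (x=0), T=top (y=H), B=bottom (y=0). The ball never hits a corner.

Final position: (0,6)
Wall sequence: LRLBRLRL

1. t=1 → L at (0,4); v=(3,-1)
2. t=5/3 → R at (5,7/3); v=(-3,-1)
3. t=5/3 → L at (0,2/3); v=(3,-1)
4. t=2/3 → B at (2,0); v=(3,1)
5. t=1 → R at (5,1); v=(-3,1)
6. t=5/3 → L at (0,8/3); v=(3,1)
7. t=5/3 → R at (5,13/3); v=(-3,1)
8. t=5/3 → L at (0,6); v=(3,1)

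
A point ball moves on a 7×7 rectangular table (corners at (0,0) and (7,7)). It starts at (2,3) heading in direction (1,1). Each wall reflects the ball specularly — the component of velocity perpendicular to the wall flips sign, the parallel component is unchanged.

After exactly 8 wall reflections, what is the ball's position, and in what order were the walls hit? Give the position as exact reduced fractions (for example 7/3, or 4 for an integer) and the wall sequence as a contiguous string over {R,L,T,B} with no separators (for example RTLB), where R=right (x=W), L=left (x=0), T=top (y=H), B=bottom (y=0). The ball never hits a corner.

Final position: (0,1)
Wall sequence: TRBLTRBL

1. t=4 → T at (6,7); v=(1,-1)
2. t=1 → R at (7,6); v=(-1,-1)
3. t=6 → B at (1,0); v=(-1,1)
4. t=1 → L at (0,1); v=(1,1)
5. t=6 → T at (6,7); v=(1,-1)
6. t=1 → R at (7,6); v=(-1,-1)
7. t=6 → B at (1,0); v=(-1,1)
8. t=1 → L at (0,1); v=(1,1)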